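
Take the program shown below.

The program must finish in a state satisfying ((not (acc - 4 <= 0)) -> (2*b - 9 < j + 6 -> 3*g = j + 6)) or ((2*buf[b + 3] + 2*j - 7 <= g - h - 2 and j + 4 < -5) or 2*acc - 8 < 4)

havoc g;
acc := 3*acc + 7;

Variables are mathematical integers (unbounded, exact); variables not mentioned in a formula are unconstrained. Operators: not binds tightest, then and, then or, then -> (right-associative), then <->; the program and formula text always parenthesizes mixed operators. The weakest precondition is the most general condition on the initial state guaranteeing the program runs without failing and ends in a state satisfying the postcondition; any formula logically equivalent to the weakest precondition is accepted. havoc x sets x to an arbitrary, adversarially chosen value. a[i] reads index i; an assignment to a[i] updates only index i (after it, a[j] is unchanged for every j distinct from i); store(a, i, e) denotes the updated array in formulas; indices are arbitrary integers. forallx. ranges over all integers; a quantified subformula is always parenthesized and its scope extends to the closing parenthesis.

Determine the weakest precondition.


Working backward. After the program, the postcondition ((not (acc - 4 <= 0)) -> (2*b - 9 < j + 6 -> 3*g = j + 6)) or ((2*buf[b + 3] + 2*j - 7 <= g - h - 2 and j + 4 < -5) or 2*acc - 8 < 4) must hold; in canonical form it is ((not (acc <= 4)) -> (2*b < j + 15 -> 3*g = j + 6)) or (2*buf[b + 3] + h + 2*j <= g + 5 and j < -9) or 2*acc < 12.
Before acc := 3*acc + 7: ((not (3*acc <= -3)) -> (2*b < j + 15 -> 3*g = j + 6)) or (2*buf[b + 3] + h + 2*j <= g + 5 and j < -9) or 6*acc < -2
Before havoc g: forall g_1. (((not (3*acc <= -3)) -> (2*b < j + 15 -> 3*g_1 = j + 6)) or (2*buf[b + 3] + h + 2*j <= g_1 + 5 and j < -9) or 6*acc < -2)
Answer: WP = forall g_1. (((not (3*acc <= -3)) -> (2*b < j + 15 -> 3*g_1 = j + 6)) or (2*buf[b + 3] + h + 2*j <= g_1 + 5 and j < -9) or 6*acc < -2)


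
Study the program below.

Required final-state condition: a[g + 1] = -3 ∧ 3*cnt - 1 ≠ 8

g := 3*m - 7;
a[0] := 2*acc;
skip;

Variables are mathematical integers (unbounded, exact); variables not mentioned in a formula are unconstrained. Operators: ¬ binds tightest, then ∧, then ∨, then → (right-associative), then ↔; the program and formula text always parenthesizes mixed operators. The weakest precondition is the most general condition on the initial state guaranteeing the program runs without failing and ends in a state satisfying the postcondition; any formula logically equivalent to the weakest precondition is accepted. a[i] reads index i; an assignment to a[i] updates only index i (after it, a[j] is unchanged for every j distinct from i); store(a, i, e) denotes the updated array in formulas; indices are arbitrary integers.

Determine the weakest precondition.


Working backward. After the program, the postcondition a[g + 1] = -3 ∧ 3*cnt - 1 ≠ 8 must hold; in canonical form it is a[g + 1] = -3 ∧ 3*cnt ≠ 9.
Before skip: a[g + 1] = -3 ∧ 3*cnt ≠ 9
Before a[0] := 2*acc: store(a, 0, 2*acc)[g + 1] = -3 ∧ 3*cnt ≠ 9
Before g := 3*m - 7: store(a, 0, 2*acc)[3*m - 6] = -3 ∧ 3*cnt ≠ 9
Answer: WP = store(a, 0, 2*acc)[3*m - 6] = -3 ∧ 3*cnt ≠ 9


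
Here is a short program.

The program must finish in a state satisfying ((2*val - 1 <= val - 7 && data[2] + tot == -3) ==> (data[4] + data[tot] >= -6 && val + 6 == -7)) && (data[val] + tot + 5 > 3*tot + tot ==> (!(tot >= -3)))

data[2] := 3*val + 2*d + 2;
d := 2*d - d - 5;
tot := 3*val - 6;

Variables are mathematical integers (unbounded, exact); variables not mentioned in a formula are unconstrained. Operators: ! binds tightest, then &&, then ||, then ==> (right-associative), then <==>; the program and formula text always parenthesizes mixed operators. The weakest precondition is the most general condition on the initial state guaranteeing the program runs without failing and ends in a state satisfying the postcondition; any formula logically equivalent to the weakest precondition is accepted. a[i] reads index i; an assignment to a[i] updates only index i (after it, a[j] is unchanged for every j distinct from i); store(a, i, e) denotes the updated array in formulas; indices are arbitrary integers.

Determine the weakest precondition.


Working backward. After the program, the postcondition ((2*val - 1 <= val - 7 && data[2] + tot == -3) ==> (data[4] + data[tot] >= -6 && val + 6 == -7)) && (data[val] + tot + 5 > 3*tot + tot ==> (!(tot >= -3))) must hold; in canonical form it is ((val <= -6 && data[2] + tot == -3) ==> (data[4] + data[tot] >= -6 && val == -13)) && (data[val] > 3*tot - 5 ==> (!(tot >= -3))).
Before tot := 3*val - 6: ((val <= -6 && data[2] + 3*val == 3) ==> (data[4] + data[3*val - 6] >= -6 && val == -13)) && (data[val] > 9*val - 23 ==> (!(3*val >= 3)))
Before d := 2*d - d - 5: ((val <= -6 && data[2] + 3*val == 3) ==> (data[4] + data[3*val - 6] >= -6 && val == -13)) && (data[val] > 9*val - 23 ==> (!(3*val >= 3)))
Before data[2] := 3*val + 2*d + 2: ((val <= -6 && 2*d + 6*val == 1) ==> (data[4] + store(data, 2, 2*d + 3*val + 2)[3*val - 6] >= -6 && val == -13)) && (store(data, 2, 2*d + 3*val + 2)[val] > 9*val - 23 ==> (!(3*val >= 3)))
Answer: WP = ((val <= -6 && 2*d + 6*val == 1) ==> (data[4] + store(data, 2, 2*d + 3*val + 2)[3*val - 6] >= -6 && val == -13)) && (store(data, 2, 2*d + 3*val + 2)[val] > 9*val - 23 ==> (!(3*val >= 3)))


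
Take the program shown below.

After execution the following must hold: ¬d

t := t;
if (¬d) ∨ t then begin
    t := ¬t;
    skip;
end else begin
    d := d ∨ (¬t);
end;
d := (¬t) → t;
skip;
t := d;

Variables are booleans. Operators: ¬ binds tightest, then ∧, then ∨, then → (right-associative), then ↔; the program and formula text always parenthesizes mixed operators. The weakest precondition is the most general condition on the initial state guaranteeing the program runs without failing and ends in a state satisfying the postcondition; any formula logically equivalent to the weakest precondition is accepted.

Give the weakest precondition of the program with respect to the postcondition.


Working backward. After the program, ¬d must hold.
Before t := d: ¬d
Before skip: ¬d
Before d := (¬t) → t: ¬((¬t) → t)
Then branch requires ¬(t → (¬t)); else branch requires ¬((¬t) → t).
Before the if: (((¬d) ∨ t) → (¬(t → (¬t)))) ∧ ((¬((¬d) ∨ t)) → (¬((¬t) → t)))
Before t := t: (((¬d) ∨ t) → (¬(t → (¬t)))) ∧ ((¬((¬d) ∨ t)) → (¬((¬t) → t)))
Answer: WP = (((¬d) ∨ t) → (¬(t → (¬t)))) ∧ ((¬((¬d) ∨ t)) → (¬((¬t) → t)))


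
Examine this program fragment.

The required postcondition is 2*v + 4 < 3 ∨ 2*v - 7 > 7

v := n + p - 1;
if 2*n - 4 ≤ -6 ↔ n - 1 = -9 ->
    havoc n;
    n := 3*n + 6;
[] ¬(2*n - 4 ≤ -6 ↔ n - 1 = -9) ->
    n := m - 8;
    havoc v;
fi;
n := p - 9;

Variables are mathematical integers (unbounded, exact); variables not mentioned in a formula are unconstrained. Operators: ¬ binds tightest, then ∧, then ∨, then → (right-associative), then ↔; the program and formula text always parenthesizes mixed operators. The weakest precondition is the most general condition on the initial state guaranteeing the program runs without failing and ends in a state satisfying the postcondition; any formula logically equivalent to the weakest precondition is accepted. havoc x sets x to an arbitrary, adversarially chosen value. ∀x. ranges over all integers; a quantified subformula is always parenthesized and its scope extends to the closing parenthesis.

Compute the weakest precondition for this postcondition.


Working backward. After the program, the postcondition 2*v + 4 < 3 ∨ 2*v - 7 > 7 must hold; in canonical form it is 2*v < -1 ∨ 2*v > 14.
Before n := p - 9: 2*v < -1 ∨ 2*v > 14
Then branch requires 2*v < -1 ∨ 2*v > 14; else branch requires ∀v_1. (2*v_1 < -1 ∨ 2*v_1 > 14).
Before the if: ((2*n ≤ -2 ↔ n = -8) → (2*v < -1 ∨ 2*v > 14)) ∧ ((¬(2*n ≤ -2 ↔ n = -8)) → (∀v_1. (2*v_1 < -1 ∨ 2*v_1 > 14)))
Before v := n + p - 1: ((2*n ≤ -2 ↔ n = -8) → (2*n + 2*p < 1 ∨ 2*n + 2*p > 16)) ∧ ((¬(2*n ≤ -2 ↔ n = -8)) → (∀v_1. (2*v_1 < -1 ∨ 2*v_1 > 14)))
Answer: WP = ((2*n ≤ -2 ↔ n = -8) → (2*n + 2*p < 1 ∨ 2*n + 2*p > 16)) ∧ ((¬(2*n ≤ -2 ↔ n = -8)) → (∀v_1. (2*v_1 < -1 ∨ 2*v_1 > 14)))


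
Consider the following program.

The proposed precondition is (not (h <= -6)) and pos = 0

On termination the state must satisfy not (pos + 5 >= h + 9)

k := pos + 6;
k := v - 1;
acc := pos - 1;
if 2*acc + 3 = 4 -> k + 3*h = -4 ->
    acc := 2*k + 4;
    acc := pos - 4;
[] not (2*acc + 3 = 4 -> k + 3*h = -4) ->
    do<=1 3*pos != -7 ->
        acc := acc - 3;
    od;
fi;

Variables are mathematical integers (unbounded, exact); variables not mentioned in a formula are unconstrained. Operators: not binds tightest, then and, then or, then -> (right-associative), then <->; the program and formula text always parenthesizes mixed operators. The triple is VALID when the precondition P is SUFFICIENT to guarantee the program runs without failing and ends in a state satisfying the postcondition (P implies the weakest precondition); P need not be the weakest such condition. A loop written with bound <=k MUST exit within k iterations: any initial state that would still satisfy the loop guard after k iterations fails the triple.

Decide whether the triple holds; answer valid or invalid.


Working backward. After the program, the postcondition not (pos + 5 >= h + 9) must hold; in canonical form it is not (pos >= h + 4).
Then branch requires not (pos >= h + 4); else branch requires (3*pos != -7 -> ((not (3*pos != -7)) and (not (pos >= h + 4)))) and ((not (3*pos != -7)) -> (not (pos >= h + 4))).
Before the if: ((2*acc = 1 -> 3*h + k = -4) -> (not (pos >= h + 4))) and ((not (2*acc = 1 -> 3*h + k = -4)) -> ((3*pos != -7 -> ((not (3*pos != -7)) and (not (pos >= h + 4)))) and ((not (3*pos != -7)) -> (not (pos >= h + 4)))))
Before acc := pos - 1: ((2*pos = 3 -> 3*h + k = -4) -> (not (pos >= h + 4))) and ((not (2*pos = 3 -> 3*h + k = -4)) -> ((3*pos != -7 -> ((not (3*pos != -7)) and (not (pos >= h + 4)))) and ((not (3*pos != -7)) -> (not (pos >= h + 4)))))
Before k := v - 1: ((2*pos = 3 -> 3*h + v = -3) -> (not (pos >= h + 4))) and ((not (2*pos = 3 -> 3*h + v = -3)) -> ((3*pos != -7 -> ((not (3*pos != -7)) and (not (pos >= h + 4)))) and ((not (3*pos != -7)) -> (not (pos >= h + 4)))))
Before k := pos + 6: ((2*pos = 3 -> 3*h + v = -3) -> (not (pos >= h + 4))) and ((not (2*pos = 3 -> 3*h + v = -3)) -> ((3*pos != -7 -> ((not (3*pos != -7)) and (not (pos >= h + 4)))) and ((not (3*pos != -7)) -> (not (pos >= h + 4)))))
The weakest precondition is ((2*pos = 3 -> 3*h + v = -3) -> (not (pos >= h + 4))) and ((not (2*pos = 3 -> 3*h + v = -3)) -> ((3*pos != -7 -> ((not (3*pos != -7)) and (not (pos >= h + 4)))) and ((not (3*pos != -7)) -> (not (pos >= h + 4))))).
Check whether (not (h <= -6)) and pos = 0 implies it.
Countermodel: at the initial state h = -5, pos = 0, v = 0, the precondition holds but the weakest precondition fails.
Answer: invalid


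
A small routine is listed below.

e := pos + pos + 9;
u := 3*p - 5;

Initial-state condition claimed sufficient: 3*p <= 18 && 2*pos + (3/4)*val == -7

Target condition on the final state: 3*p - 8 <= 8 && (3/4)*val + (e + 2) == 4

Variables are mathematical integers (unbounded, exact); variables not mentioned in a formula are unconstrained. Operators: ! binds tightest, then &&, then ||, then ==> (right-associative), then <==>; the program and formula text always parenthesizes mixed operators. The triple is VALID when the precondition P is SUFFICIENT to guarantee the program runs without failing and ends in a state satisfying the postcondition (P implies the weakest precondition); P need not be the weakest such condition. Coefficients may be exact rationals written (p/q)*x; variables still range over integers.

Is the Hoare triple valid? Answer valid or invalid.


Working backward. After the program, the postcondition 3*p - 8 <= 8 && (3/4)*val + (e + 2) == 4 must hold; in canonical form it is 3*p <= 16 && e + (3/4)*val == 2.
Before u := 3*p - 5: 3*p <= 16 && e + (3/4)*val == 2
Before e := pos + pos + 9: 3*p <= 16 && 2*pos + (3/4)*val == -7
The weakest precondition is 3*p <= 16 && 2*pos + (3/4)*val == -7.
Check whether 3*p <= 18 && 2*pos + (3/4)*val == -7 implies it.
Countermodel: at the initial state p = 6, pos = 1, val = -12, the precondition holds but the weakest precondition fails.
Answer: invalid


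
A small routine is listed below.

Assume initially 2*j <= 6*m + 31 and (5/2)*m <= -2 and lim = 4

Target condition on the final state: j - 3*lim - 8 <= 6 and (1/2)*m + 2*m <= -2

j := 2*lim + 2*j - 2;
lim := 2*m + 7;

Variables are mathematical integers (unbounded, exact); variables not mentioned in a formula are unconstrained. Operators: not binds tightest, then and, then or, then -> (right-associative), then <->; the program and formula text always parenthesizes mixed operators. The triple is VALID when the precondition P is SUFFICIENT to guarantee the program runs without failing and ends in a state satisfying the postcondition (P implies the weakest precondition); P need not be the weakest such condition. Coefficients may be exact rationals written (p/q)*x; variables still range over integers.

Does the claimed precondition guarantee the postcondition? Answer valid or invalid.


Working backward. After the program, the postcondition j - 3*lim - 8 <= 6 and (1/2)*m + 2*m <= -2 must hold; in canonical form it is j <= 3*lim + 14 and (5/2)*m <= -2.
Before lim := 2*m + 7: j <= 6*m + 35 and (5/2)*m <= -2
Before j := 2*lim + 2*j - 2: 2*j + 2*lim <= 6*m + 37 and (5/2)*m <= -2
The weakest precondition is 2*j + 2*lim <= 6*m + 37 and (5/2)*m <= -2.
Check whether 2*j <= 6*m + 31 and (5/2)*m <= -2 and lim = 4 implies it.
Countermodel: at the initial state j = 12, lim = 4, m = -1, the precondition holds but the weakest precondition fails.
Answer: invalid


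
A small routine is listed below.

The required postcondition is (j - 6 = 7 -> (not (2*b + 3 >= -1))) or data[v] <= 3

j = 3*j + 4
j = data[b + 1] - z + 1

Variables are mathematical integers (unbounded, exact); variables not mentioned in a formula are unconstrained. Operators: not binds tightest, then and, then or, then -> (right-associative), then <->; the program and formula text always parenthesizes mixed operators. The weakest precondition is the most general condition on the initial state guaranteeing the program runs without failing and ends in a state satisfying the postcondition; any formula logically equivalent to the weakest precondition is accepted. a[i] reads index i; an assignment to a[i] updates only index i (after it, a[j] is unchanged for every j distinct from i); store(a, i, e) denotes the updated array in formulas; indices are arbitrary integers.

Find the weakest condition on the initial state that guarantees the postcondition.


Working backward. After the program, the postcondition (j - 6 = 7 -> (not (2*b + 3 >= -1))) or data[v] <= 3 must hold; in canonical form it is (j = 13 -> (not (2*b >= -4))) or data[v] <= 3.
Before j := data[b + 1] - z + 1: (data[b + 1] = z + 12 -> (not (2*b >= -4))) or data[v] <= 3
Before j := 3*j + 4: (data[b + 1] = z + 12 -> (not (2*b >= -4))) or data[v] <= 3
Answer: WP = (data[b + 1] = z + 12 -> (not (2*b >= -4))) or data[v] <= 3


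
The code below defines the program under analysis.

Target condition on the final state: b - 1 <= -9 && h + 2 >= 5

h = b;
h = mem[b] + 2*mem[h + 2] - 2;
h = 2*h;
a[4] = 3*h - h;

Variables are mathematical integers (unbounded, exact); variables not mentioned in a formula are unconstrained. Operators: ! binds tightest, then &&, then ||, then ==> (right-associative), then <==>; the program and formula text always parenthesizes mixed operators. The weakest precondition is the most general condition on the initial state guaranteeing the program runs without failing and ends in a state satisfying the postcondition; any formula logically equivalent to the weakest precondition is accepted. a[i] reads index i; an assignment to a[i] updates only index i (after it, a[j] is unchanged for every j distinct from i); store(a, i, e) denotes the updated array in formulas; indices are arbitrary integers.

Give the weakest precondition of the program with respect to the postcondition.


Working backward. After the program, the postcondition b - 1 <= -9 && h + 2 >= 5 must hold; in canonical form it is b <= -8 && h >= 3.
Before a[4] := 3*h - h: b <= -8 && h >= 3
Before h := 2*h: b <= -8 && 2*h >= 3
Before h := mem[b] + 2*mem[h + 2] - 2: b <= -8 && 4*mem[h + 2] + 2*mem[b] >= 7
Before h := b: b <= -8 && 4*mem[b + 2] + 2*mem[b] >= 7
Answer: WP = b <= -8 && 4*mem[b + 2] + 2*mem[b] >= 7


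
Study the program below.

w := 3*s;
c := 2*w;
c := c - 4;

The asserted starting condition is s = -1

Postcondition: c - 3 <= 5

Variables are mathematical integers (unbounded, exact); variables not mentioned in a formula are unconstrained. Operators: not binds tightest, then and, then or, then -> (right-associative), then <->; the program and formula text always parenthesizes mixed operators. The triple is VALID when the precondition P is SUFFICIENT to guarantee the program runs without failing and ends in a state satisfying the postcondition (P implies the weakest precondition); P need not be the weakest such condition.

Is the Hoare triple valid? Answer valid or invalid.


Working backward. After the program, the postcondition c - 3 <= 5 must hold; in canonical form it is c <= 8.
Before c := c - 4: c <= 12
Before c := 2*w: 2*w <= 12
Before w := 3*s: 6*s <= 12
The weakest precondition is 6*s <= 12.
Check whether s = -1 implies it.
Every state satisfying the precondition satisfies the weakest precondition: the implication holds.
Answer: valid


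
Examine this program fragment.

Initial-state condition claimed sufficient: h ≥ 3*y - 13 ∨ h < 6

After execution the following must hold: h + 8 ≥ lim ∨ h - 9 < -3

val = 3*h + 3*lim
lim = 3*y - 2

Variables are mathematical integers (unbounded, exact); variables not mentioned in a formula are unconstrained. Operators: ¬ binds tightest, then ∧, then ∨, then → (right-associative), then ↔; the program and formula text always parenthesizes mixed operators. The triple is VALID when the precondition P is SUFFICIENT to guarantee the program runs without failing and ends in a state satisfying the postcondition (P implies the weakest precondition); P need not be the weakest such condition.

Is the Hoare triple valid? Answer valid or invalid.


Working backward. After the program, the postcondition h + 8 ≥ lim ∨ h - 9 < -3 must hold; in canonical form it is h ≥ lim - 8 ∨ h < 6.
Before lim := 3*y - 2: h ≥ 3*y - 10 ∨ h < 6
Before val := 3*h + 3*lim: h ≥ 3*y - 10 ∨ h < 6
The weakest precondition is h ≥ 3*y - 10 ∨ h < 6.
Check whether h ≥ 3*y - 13 ∨ h < 6 implies it.
Countermodel: at the initial state h = 7, y = 6, the precondition holds but the weakest precondition fails.
Answer: invalid


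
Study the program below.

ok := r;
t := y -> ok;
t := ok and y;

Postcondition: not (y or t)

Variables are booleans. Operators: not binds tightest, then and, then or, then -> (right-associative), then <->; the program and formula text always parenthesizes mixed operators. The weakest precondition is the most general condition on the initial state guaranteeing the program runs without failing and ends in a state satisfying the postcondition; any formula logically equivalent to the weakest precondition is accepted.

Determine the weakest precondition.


Working backward. After the program, not (y or t) must hold.
Before t := ok and y: not (y or (ok and y))
Before t := y -> ok: not (y or (ok and y))
Before ok := r: not (y or (r and y))
Answer: WP = not (y or (r and y))


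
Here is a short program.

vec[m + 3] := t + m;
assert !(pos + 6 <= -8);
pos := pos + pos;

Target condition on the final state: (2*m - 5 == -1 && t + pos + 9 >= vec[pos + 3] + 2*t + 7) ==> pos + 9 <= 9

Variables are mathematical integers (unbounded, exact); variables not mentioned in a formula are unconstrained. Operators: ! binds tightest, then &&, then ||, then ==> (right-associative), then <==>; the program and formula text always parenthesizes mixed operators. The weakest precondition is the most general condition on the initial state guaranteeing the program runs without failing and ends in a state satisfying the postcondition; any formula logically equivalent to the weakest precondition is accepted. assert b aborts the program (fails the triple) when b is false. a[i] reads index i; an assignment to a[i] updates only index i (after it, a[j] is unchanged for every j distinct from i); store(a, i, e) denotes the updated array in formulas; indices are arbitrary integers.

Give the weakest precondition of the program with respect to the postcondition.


Working backward. After the program, the postcondition (2*m - 5 == -1 && t + pos + 9 >= vec[pos + 3] + 2*t + 7) ==> pos + 9 <= 9 must hold; in canonical form it is (2*m == 4 && pos >= vec[pos + 3] + t - 2) ==> pos <= 0.
Before pos := pos + pos: (2*m == 4 && 2*pos >= vec[2*pos + 3] + t - 2) ==> 2*pos <= 0
Before assert !(pos + 6 <= -8): (!(pos <= -14)) && ((2*m == 4 && 2*pos >= vec[2*pos + 3] + t - 2) ==> 2*pos <= 0)
Before vec[m + 3] := t + m: (!(pos <= -14)) && ((2*m == 4 && 2*pos >= store(vec, m + 3, m + t)[2*pos + 3] + t - 2) ==> 2*pos <= 0)
Answer: WP = (!(pos <= -14)) && ((2*m == 4 && 2*pos >= store(vec, m + 3, m + t)[2*pos + 3] + t - 2) ==> 2*pos <= 0)


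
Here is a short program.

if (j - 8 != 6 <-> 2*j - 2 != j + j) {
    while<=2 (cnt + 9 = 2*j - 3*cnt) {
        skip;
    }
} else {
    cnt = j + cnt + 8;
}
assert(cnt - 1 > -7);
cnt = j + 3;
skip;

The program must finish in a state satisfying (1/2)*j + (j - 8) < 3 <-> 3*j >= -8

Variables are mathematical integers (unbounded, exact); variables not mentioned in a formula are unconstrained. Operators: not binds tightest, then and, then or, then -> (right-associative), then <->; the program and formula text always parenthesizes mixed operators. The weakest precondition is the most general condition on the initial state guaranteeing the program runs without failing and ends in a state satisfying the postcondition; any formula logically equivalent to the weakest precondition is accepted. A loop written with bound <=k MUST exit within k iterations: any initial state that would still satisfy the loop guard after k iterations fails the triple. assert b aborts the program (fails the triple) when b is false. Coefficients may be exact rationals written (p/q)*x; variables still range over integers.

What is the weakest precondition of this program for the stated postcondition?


Working backward. After the program, the postcondition (1/2)*j + (j - 8) < 3 <-> 3*j >= -8 must hold; in canonical form it is (3/2)*j < 11 <-> 3*j >= -8.
Before skip: (3/2)*j < 11 <-> 3*j >= -8
Before cnt := j + 3: (3/2)*j < 11 <-> 3*j >= -8
Before assert cnt - 1 > -7: cnt > -6 and ((3/2)*j < 11 <-> 3*j >= -8)
Then branch requires (4*cnt = 2*j - 9 -> ((4*cnt = 2*j - 9 -> ((not (4*cnt = 2*j - 9)) and cnt > -6 and ((3/2)*j < 11 <-> 3*j >= -8))) and ((not (4*cnt = 2*j - 9)) -> (cnt > -6 and ((3/2)*j < 11 <-> 3*j >= -8))))) and ((not (4*cnt = 2*j - 9)) -> (cnt > -6 and ((3/2)*j < 11 <-> 3*j >= -8))); else branch requires cnt + j > -14 and ((3/2)*j < 11 <-> 3*j >= -8).
Before the if: (j != 14 -> ((4*cnt = 2*j - 9 -> ((4*cnt = 2*j - 9 -> ((not (4*cnt = 2*j - 9)) and cnt > -6 and ((3/2)*j < 11 <-> 3*j >= -8))) and ((not (4*cnt = 2*j - 9)) -> (cnt > -6 and ((3/2)*j < 11 <-> 3*j >= -8))))) and ((not (4*cnt = 2*j - 9)) -> (cnt > -6 and ((3/2)*j < 11 <-> 3*j >= -8))))) and ((not (j != 14)) -> (cnt + j > -14 and ((3/2)*j < 11 <-> 3*j >= -8)))
Answer: WP = (j != 14 -> ((4*cnt = 2*j - 9 -> ((4*cnt = 2*j - 9 -> ((not (4*cnt = 2*j - 9)) and cnt > -6 and ((3/2)*j < 11 <-> 3*j >= -8))) and ((not (4*cnt = 2*j - 9)) -> (cnt > -6 and ((3/2)*j < 11 <-> 3*j >= -8))))) and ((not (4*cnt = 2*j - 9)) -> (cnt > -6 and ((3/2)*j < 11 <-> 3*j >= -8))))) and ((not (j != 14)) -> (cnt + j > -14 and ((3/2)*j < 11 <-> 3*j >= -8)))


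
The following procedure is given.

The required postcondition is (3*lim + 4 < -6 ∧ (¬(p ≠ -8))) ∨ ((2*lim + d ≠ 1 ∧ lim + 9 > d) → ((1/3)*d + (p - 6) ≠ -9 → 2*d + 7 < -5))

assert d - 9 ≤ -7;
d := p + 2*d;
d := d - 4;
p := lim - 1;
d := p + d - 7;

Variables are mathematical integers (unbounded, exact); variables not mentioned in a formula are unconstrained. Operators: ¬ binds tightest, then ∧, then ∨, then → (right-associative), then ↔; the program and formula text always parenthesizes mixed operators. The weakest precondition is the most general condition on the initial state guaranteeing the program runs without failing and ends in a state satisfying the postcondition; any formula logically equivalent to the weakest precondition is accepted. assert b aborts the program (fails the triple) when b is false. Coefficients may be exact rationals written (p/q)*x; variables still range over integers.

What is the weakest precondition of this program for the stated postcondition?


Working backward. After the program, the postcondition (3*lim + 4 < -6 ∧ (¬(p ≠ -8))) ∨ ((2*lim + d ≠ 1 ∧ lim + 9 > d) → ((1/3)*d + (p - 6) ≠ -9 → 2*d + 7 < -5)) must hold; in canonical form it is (3*lim < -10 ∧ (¬(p ≠ -8))) ∨ ((d + 2*lim ≠ 1 ∧ lim > d - 9) → ((1/3)*d + p ≠ -3 → 2*d < -12)).
Before d := p + d - 7: (3*lim < -10 ∧ (¬(p ≠ -8))) ∨ ((d + 2*lim + p ≠ 8 ∧ lim > d + p - 16) → ((1/3)*d + (4/3)*p ≠ -2/3 → 2*d + 2*p < 2))
Before p := lim - 1: (3*lim < -10 ∧ (¬(lim ≠ -7))) ∨ ((d + 3*lim ≠ 9 ∧ d < 17) → ((1/3)*d + (4/3)*lim ≠ 2/3 → 2*d + 2*lim < 4))
Before d := d - 4: (3*lim < -10 ∧ (¬(lim ≠ -7))) ∨ ((d + 3*lim ≠ 13 ∧ d < 21) → ((1/3)*d + (4/3)*lim ≠ 2 → 2*d + 2*lim < 12))
Before d := p + 2*d: (3*lim < -10 ∧ (¬(lim ≠ -7))) ∨ ((2*d + 3*lim + p ≠ 13 ∧ 2*d + p < 21) → ((2/3)*d + (4/3)*lim + (1/3)*p ≠ 2 → 4*d + 2*lim + 2*p < 12))
Before assert d - 9 ≤ -7: d ≤ 2 ∧ ((3*lim < -10 ∧ (¬(lim ≠ -7))) ∨ ((2*d + 3*lim + p ≠ 13 ∧ 2*d + p < 21) → ((2/3)*d + (4/3)*lim + (1/3)*p ≠ 2 → 4*d + 2*lim + 2*p < 12)))
Answer: WP = d ≤ 2 ∧ ((3*lim < -10 ∧ (¬(lim ≠ -7))) ∨ ((2*d + 3*lim + p ≠ 13 ∧ 2*d + p < 21) → ((2/3)*d + (4/3)*lim + (1/3)*p ≠ 2 → 4*d + 2*lim + 2*p < 12)))


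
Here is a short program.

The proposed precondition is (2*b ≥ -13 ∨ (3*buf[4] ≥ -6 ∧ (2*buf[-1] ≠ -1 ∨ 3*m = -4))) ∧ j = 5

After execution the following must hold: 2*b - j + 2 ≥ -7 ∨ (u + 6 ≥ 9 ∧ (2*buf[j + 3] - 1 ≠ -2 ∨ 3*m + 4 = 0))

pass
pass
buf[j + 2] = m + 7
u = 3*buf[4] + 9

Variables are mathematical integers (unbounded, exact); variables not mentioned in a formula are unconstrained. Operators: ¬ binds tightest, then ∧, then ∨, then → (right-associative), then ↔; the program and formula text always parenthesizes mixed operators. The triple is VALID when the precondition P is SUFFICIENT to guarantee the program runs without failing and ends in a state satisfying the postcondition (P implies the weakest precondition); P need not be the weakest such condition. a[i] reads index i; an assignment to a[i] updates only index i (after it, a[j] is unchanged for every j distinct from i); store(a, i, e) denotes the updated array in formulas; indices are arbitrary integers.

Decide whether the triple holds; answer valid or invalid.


Working backward. After the program, the postcondition 2*b - j + 2 ≥ -7 ∨ (u + 6 ≥ 9 ∧ (2*buf[j + 3] - 1 ≠ -2 ∨ 3*m + 4 = 0)) must hold; in canonical form it is 2*b ≥ j - 9 ∨ (u ≥ 3 ∧ (2*buf[j + 3] ≠ -1 ∨ 3*m = -4)).
Before u := 3*buf[4] + 9: 2*b ≥ j - 9 ∨ (3*buf[4] ≥ -6 ∧ (2*buf[j + 3] ≠ -1 ∨ 3*m = -4))
Before buf[j + 2] := m + 7: 2*b ≥ j - 9 ∨ (3*store(buf, j + 2, m + 7)[4] ≥ -6 ∧ (2*store(buf, j + 2, m + 7)[j + 3] ≠ -1 ∨ 3*m = -4))
Before skip: 2*b ≥ j - 9 ∨ (3*store(buf, j + 2, m + 7)[4] ≥ -6 ∧ (2*store(buf, j + 2, m + 7)[j + 3] ≠ -1 ∨ 3*m = -4))
Before skip: 2*b ≥ j - 9 ∨ (3*store(buf, j + 2, m + 7)[4] ≥ -6 ∧ (2*store(buf, j + 2, m + 7)[j + 3] ≠ -1 ∨ 3*m = -4))
The weakest precondition is 2*b ≥ j - 9 ∨ (3*store(buf, j + 2, m + 7)[4] ≥ -6 ∧ (2*store(buf, j + 2, m + 7)[j + 3] ≠ -1 ∨ 3*m = -4)).
Check whether (2*b ≥ -13 ∨ (3*buf[4] ≥ -6 ∧ (2*buf[-1] ≠ -1 ∨ 3*m = -4))) ∧ j = 5 implies it.
Countermodel: at the initial state b = -3, buf = {[-1] = -3, [4] = -3, [7] = -3, [8] = -3, elsewhere -3}, j = 5, m = 0, the precondition holds but the weakest precondition fails.
Answer: invalid


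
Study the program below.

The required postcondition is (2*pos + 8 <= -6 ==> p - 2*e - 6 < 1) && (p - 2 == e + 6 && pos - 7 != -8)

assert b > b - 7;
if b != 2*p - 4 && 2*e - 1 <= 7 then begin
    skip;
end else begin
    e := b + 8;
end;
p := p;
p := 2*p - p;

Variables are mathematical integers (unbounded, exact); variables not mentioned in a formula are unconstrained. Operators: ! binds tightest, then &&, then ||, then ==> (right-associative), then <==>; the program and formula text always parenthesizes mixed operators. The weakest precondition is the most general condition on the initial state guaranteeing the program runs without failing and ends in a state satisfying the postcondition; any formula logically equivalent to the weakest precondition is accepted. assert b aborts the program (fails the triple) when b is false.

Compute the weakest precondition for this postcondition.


Working backward. After the program, the postcondition (2*pos + 8 <= -6 ==> p - 2*e - 6 < 1) && (p - 2 == e + 6 && pos - 7 != -8) must hold; in canonical form it is (2*pos <= -14 ==> p < 2*e + 7) && p == e + 8 && pos != -1.
Before p := 2*p - p: (2*pos <= -14 ==> p < 2*e + 7) && p == e + 8 && pos != -1
Before p := p: (2*pos <= -14 ==> p < 2*e + 7) && p == e + 8 && pos != -1
Then branch requires (2*pos <= -14 ==> p < 2*e + 7) && p == e + 8 && pos != -1; else branch requires (2*pos <= -14 ==> p < 2*b + 23) && p == b + 16 && pos != -1.
Before the if: ((b != 2*p - 4 && 2*e <= 8) ==> ((2*pos <= -14 ==> p < 2*e + 7) && p == e + 8 && pos != -1)) && ((!(b != 2*p - 4 && 2*e <= 8)) ==> ((2*pos <= -14 ==> p < 2*b + 23) && p == b + 16 && pos != -1))
Before assert b > b - 7: ((b != 2*p - 4 && 2*e <= 8) ==> ((2*pos <= -14 ==> p < 2*e + 7) && p == e + 8 && pos != -1)) && ((!(b != 2*p - 4 && 2*e <= 8)) ==> ((2*pos <= -14 ==> p < 2*b + 23) && p == b + 16 && pos != -1))
Answer: WP = ((b != 2*p - 4 && 2*e <= 8) ==> ((2*pos <= -14 ==> p < 2*e + 7) && p == e + 8 && pos != -1)) && ((!(b != 2*p - 4 && 2*e <= 8)) ==> ((2*pos <= -14 ==> p < 2*b + 23) && p == b + 16 && pos != -1))


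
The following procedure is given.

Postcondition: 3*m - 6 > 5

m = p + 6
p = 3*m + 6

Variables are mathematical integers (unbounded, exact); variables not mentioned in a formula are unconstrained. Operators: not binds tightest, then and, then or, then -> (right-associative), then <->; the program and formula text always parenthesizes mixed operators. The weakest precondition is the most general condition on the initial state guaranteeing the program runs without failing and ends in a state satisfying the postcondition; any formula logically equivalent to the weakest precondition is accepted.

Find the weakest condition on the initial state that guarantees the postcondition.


Working backward. After the program, the postcondition 3*m - 6 > 5 must hold; in canonical form it is 3*m > 11.
Before p := 3*m + 6: 3*m > 11
Before m := p + 6: 3*p > -7
Answer: WP = 3*p > -7


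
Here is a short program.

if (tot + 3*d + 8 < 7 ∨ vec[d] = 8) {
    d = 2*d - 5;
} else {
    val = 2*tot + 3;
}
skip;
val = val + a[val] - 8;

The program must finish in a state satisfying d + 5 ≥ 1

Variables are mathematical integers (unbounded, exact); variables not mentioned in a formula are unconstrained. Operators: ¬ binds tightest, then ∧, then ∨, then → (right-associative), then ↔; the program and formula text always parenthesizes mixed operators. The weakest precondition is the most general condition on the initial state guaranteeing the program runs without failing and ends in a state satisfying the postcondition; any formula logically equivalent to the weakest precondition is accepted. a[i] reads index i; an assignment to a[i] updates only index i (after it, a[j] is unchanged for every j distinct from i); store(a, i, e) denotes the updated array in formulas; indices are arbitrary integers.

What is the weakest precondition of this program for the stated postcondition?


Working backward. After the program, the postcondition d + 5 ≥ 1 must hold; in canonical form it is d ≥ -4.
Before val := val + a[val] - 8: d ≥ -4
Before skip: d ≥ -4
Then branch requires 2*d ≥ 1; else branch requires d ≥ -4.
Before the if: ((3*d + tot < -1 ∨ vec[d] = 8) → 2*d ≥ 1) ∧ ((¬(3*d + tot < -1 ∨ vec[d] = 8)) → d ≥ -4)
Answer: WP = ((3*d + tot < -1 ∨ vec[d] = 8) → 2*d ≥ 1) ∧ ((¬(3*d + tot < -1 ∨ vec[d] = 8)) → d ≥ -4)


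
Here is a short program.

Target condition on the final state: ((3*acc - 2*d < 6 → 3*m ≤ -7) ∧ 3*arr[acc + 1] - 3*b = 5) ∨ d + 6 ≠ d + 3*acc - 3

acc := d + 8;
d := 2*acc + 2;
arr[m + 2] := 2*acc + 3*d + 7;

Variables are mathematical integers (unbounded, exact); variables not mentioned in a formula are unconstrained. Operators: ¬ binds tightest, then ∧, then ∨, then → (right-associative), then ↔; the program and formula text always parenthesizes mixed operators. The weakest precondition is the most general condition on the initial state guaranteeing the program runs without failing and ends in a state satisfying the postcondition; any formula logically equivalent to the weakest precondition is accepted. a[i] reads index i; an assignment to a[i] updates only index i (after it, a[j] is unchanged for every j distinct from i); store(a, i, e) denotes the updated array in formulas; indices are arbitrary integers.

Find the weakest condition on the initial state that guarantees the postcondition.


Working backward. After the program, the postcondition ((3*acc - 2*d < 6 → 3*m ≤ -7) ∧ 3*arr[acc + 1] - 3*b = 5) ∨ d + 6 ≠ d + 3*acc - 3 must hold; in canonical form it is ((3*acc < 2*d + 6 → 3*m ≤ -7) ∧ 3*arr[acc + 1] = 3*b + 5) ∨ 3*acc ≠ 9.
Before arr[m + 2] := 2*acc + 3*d + 7: ((3*acc < 2*d + 6 → 3*m ≤ -7) ∧ 3*store(arr, m + 2, 2*acc + 3*d + 7)[acc + 1] = 3*b + 5) ∨ 3*acc ≠ 9
Before d := 2*acc + 2: ((acc > -10 → 3*m ≤ -7) ∧ 3*store(arr, m + 2, 8*acc + 13)[acc + 1] = 3*b + 5) ∨ 3*acc ≠ 9
Before acc := d + 8: ((d > -18 → 3*m ≤ -7) ∧ 3*store(arr, m + 2, 8*d + 77)[d + 9] = 3*b + 5) ∨ 3*d ≠ -15
Answer: WP = ((d > -18 → 3*m ≤ -7) ∧ 3*store(arr, m + 2, 8*d + 77)[d + 9] = 3*b + 5) ∨ 3*d ≠ -15


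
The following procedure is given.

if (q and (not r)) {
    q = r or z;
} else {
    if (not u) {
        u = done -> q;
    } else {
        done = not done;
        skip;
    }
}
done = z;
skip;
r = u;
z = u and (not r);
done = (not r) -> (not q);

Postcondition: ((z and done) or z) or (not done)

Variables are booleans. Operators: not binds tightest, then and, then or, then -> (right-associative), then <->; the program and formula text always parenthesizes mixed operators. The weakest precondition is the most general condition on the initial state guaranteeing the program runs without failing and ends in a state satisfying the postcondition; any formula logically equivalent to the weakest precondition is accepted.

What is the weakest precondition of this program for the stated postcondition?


Working backward. After the program, the postcondition ((z and done) or z) or (not done) must hold; in canonical form it is (z and done) or z or (not done).
Before done := (not r) -> (not q): (z and ((not r) -> (not q))) or z or (not ((not r) -> (not q)))
Before z := u and (not r): (u and (not r) and ((not r) -> (not q))) or (u and (not r)) or (not ((not r) -> (not q)))
Before r := u: not ((not u) -> (not q))
Before skip: not ((not u) -> (not q))
Before done := z: not ((not u) -> (not q))
Then branch requires not ((not u) -> (not (r or z))); else branch requires ((not u) -> (not ((not (done -> q)) -> (not q)))) and (u -> (not ((not u) -> (not q)))).
Before the if: ((q and (not r)) -> (not ((not u) -> (not (r or z))))) and ((not (q and (not r))) -> (((not u) -> (not ((not (done -> q)) -> (not q)))) and (u -> (not ((not u) -> (not q))))))
Answer: WP = ((q and (not r)) -> (not ((not u) -> (not (r or z))))) and ((not (q and (not r))) -> (((not u) -> (not ((not (done -> q)) -> (not q)))) and (u -> (not ((not u) -> (not q))))))


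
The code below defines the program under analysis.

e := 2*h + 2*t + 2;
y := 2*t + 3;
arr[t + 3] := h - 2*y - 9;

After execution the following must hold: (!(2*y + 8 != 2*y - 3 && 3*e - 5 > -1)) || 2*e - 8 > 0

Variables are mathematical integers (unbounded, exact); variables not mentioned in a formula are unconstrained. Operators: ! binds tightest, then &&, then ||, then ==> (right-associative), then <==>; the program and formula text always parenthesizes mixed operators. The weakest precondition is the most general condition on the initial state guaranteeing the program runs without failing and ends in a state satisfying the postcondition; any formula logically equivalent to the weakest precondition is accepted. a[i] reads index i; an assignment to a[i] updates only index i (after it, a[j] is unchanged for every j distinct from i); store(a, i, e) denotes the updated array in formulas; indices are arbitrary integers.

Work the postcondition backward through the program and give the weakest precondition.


Working backward. After the program, the postcondition (!(2*y + 8 != 2*y - 3 && 3*e - 5 > -1)) || 2*e - 8 > 0 must hold; in canonical form it is (!(3*e > 4)) || 2*e > 8.
Before arr[t + 3] := h - 2*y - 9: (!(3*e > 4)) || 2*e > 8
Before y := 2*t + 3: (!(3*e > 4)) || 2*e > 8
Before e := 2*h + 2*t + 2: (!(6*h + 6*t > -2)) || 4*h + 4*t > 4
Answer: WP = (!(6*h + 6*t > -2)) || 4*h + 4*t > 4


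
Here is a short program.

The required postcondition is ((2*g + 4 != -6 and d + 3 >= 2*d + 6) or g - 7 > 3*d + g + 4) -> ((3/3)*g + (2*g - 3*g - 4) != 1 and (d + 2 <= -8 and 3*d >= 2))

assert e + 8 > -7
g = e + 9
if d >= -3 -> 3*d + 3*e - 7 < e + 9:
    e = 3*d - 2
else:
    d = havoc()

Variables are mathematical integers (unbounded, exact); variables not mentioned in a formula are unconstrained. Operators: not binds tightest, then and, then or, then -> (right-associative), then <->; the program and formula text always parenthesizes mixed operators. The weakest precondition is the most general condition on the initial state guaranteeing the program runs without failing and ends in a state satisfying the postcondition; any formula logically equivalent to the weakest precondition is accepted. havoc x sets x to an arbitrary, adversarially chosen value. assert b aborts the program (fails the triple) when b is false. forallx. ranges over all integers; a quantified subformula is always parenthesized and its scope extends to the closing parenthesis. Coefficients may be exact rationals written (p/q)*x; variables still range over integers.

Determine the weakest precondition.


Working backward. After the program, the postcondition ((2*g + 4 != -6 and d + 3 >= 2*d + 6) or g - 7 > 3*d + g + 4) -> ((3/3)*g + (2*g - 3*g - 4) != 1 and (d + 2 <= -8 and 3*d >= 2)) must hold; in canonical form it is ((2*g != -10 and d <= -3) or 3*d < -11) -> (d <= -10 and 3*d >= 2).
Then branch requires ((2*g != -10 and d <= -3) or 3*d < -11) -> (d <= -10 and 3*d >= 2); else branch requires forall d_1. (((2*g != -10 and d_1 <= -3) or 3*d_1 < -11) -> (d_1 <= -10 and 3*d_1 >= 2)).
Before the if: ((d >= -3 -> 3*d + 2*e < 16) -> (((2*g != -10 and d <= -3) or 3*d < -11) -> (d <= -10 and 3*d >= 2))) and ((not (d >= -3 -> 3*d + 2*e < 16)) -> (forall d_1. (((2*g != -10 and d_1 <= -3) or 3*d_1 < -11) -> (d_1 <= -10 and 3*d_1 >= 2))))
Before g := e + 9: ((d >= -3 -> 3*d + 2*e < 16) -> (((2*e != -28 and d <= -3) or 3*d < -11) -> (d <= -10 and 3*d >= 2))) and ((not (d >= -3 -> 3*d + 2*e < 16)) -> (forall d_1. (((2*e != -28 and d_1 <= -3) or 3*d_1 < -11) -> (d_1 <= -10 and 3*d_1 >= 2))))
Before assert e + 8 > -7: e > -15 and ((d >= -3 -> 3*d + 2*e < 16) -> (((2*e != -28 and d <= -3) or 3*d < -11) -> (d <= -10 and 3*d >= 2))) and ((not (d >= -3 -> 3*d + 2*e < 16)) -> (forall d_1. (((2*e != -28 and d_1 <= -3) or 3*d_1 < -11) -> (d_1 <= -10 and 3*d_1 >= 2))))
Answer: WP = e > -15 and ((d >= -3 -> 3*d + 2*e < 16) -> (((2*e != -28 and d <= -3) or 3*d < -11) -> (d <= -10 and 3*d >= 2))) and ((not (d >= -3 -> 3*d + 2*e < 16)) -> (forall d_1. (((2*e != -28 and d_1 <= -3) or 3*d_1 < -11) -> (d_1 <= -10 and 3*d_1 >= 2))))
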